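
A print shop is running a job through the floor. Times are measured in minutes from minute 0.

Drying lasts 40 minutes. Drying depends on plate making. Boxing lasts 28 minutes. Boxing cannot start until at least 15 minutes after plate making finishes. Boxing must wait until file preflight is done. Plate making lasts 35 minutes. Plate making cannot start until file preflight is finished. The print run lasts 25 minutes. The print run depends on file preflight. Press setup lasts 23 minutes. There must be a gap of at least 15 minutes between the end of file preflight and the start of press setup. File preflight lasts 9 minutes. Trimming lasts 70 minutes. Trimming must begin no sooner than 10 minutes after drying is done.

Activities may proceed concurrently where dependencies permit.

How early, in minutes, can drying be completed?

84

Nothing blocks file preflight, so it runs from minute 0 to minute 9.
After file preflight (finishes minute 9), plate making can start at minute 9 and finishes at minute 44.
After plate making (finishes minute 44), drying can start at minute 44 and finishes at minute 84.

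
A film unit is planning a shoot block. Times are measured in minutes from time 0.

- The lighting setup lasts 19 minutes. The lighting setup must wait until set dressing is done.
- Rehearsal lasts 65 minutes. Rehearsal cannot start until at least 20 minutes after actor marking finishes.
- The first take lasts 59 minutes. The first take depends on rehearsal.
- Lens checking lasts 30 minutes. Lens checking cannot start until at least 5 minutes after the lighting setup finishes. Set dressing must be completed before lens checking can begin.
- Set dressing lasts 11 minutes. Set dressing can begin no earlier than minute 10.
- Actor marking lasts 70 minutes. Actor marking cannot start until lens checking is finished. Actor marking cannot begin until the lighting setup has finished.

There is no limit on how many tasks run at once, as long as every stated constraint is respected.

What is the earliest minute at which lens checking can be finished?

75

Set dressing waits on its own release at minute 10, so it starts at minute 10 and finishes at 10 + 11 = minute 21.
The lighting setup waits on set dressing (finishes minute 21), so it starts at minute 21 and finishes at 21 + 19 = minute 40.
Lens checking cannot start until the lighting setup (finishes minute 40, plus 5-minute gap → minute 45); set dressing (finishes minute 21). The controlling bound is minute 45, so lens checking finishes at 45 + 30 = minute 75.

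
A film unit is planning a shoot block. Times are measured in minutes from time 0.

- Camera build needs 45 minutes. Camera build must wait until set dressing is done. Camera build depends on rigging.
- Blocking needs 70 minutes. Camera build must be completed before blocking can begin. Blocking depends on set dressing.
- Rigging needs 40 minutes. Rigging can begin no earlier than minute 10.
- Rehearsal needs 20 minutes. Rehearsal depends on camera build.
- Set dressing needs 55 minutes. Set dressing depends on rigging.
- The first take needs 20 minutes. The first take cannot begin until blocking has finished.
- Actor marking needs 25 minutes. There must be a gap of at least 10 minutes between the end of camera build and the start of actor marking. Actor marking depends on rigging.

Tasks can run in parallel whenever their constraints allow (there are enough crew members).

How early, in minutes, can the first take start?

220

Rigging waits on its own release at minute 10, so it starts at minute 10 and finishes at 10 + 40 = minute 50.
Set dressing waits on rigging (finishes minute 50), so it starts at minute 50 and finishes at 50 + 55 = minute 105.
Camera build cannot start until set dressing (finishes minute 105); rigging (finishes minute 50). The controlling bound is minute 105, so camera build finishes at 105 + 45 = minute 150.
Blocking needs all of camera build (finishes minute 150); set dressing (finishes minute 105). That puts its earliest start at minute 150; it finishes at 150 + 70 = minute 220.
The first take waits on blocking (finishes minute 220), so the earliest it can start is minute 220.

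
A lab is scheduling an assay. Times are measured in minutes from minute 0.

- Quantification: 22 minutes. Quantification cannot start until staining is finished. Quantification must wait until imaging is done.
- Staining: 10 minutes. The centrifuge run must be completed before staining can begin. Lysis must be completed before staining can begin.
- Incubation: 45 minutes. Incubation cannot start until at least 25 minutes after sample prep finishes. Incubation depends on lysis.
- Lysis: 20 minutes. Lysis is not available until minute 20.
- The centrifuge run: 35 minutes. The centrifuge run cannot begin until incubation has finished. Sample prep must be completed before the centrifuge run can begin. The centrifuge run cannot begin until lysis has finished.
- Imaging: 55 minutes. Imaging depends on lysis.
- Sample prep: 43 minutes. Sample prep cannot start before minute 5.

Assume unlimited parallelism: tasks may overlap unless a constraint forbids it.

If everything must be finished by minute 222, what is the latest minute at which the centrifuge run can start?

Quantification has no dependents, so it just needs to finish by minute 222. Starting by 222 − 22 = minute 200 achieves that.
Staining must finish before quantification (must start by minute 200). With a 10-minute duration, staining must start by 200 − 10 = minute 190.
The centrifuge run must finish before staining (must start by minute 190). With a 35-minute duration, the centrifuge run must start by 190 − 35 = minute 155.

155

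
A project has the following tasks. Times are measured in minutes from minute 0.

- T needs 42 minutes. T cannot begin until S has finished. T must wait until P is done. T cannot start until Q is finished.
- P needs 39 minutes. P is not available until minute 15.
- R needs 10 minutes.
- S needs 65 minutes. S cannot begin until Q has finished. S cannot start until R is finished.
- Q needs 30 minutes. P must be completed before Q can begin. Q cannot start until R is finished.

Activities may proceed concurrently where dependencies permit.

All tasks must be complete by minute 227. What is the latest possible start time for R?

80

Nothing follows T; the deadline of minute 227 is its only limit. It must start by 227 − 42 = minute 185.
S feeds into T (must start by minute 185); so S must finish by minute 185 and therefore start by minute 120.
Q must finish in time for S (must start by minute 120); T (must start by minute 185). The tightest is minute 120, so Q must start by 120 − 30 = minute 90.
For R: Q (must start by minute 90); S (must start by minute 120). The most restrictive is minute 90; with a 10-minute duration, R must start by minute 80.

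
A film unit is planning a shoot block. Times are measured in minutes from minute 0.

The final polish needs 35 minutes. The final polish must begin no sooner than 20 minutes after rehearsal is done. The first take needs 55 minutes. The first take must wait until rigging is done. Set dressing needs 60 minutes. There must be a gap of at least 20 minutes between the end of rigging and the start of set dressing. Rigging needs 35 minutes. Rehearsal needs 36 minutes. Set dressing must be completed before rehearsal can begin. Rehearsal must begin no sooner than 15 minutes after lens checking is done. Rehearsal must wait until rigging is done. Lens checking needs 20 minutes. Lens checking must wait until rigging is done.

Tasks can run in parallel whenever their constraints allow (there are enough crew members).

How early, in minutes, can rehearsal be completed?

151

Rigging can start immediately at minute 0; it finishes at minute 35.
Lens checking waits on rigging (finishes minute 35), so it starts at minute 35 and finishes at 35 + 20 = minute 55.
Set dressing waits on rigging (finishes minute 35, plus 20-minute gap → minute 55), so it starts at minute 55 and finishes at 55 + 60 = minute 115.
Rehearsal has to wait for set dressing (finishes minute 115); lens checking (finishes minute 55, plus 15-minute gap → minute 70); rigging (finishes minute 35). The latest of these is minute 115, so rehearsal runs minute 115 to 115 + 36 = minute 151.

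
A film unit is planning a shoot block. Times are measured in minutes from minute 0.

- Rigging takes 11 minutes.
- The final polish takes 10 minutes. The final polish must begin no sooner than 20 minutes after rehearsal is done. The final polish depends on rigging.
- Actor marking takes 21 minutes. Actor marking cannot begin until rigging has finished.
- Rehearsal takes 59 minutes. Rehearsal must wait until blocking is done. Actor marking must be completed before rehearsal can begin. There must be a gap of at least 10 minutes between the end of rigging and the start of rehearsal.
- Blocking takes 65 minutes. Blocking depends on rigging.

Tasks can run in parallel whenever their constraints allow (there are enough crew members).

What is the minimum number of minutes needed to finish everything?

Nothing blocks rigging, so it runs from minute 0 to minute 11.
Actor marking cannot begin until rigging (finishes minute 11). It runs from minute 11 to 11 + 21 = minute 32.
After rigging (finishes minute 11), blocking can start at minute 11 and finishes at minute 76.
For rehearsal: blocking (finishes minute 76); actor marking (finishes minute 32); rigging (finishes minute 11, plus 10-minute gap → minute 21). Taking the maximum gives a start of minute 76, and it finishes at 76 + 59 = minute 135.
The final polish has to wait for rehearsal (finishes minute 135, plus 20-minute gap → minute 155); rigging (finishes minute 11). The latest of these is minute 155, so the final polish runs minute 155 to 155 + 10 = minute 165.
All tasks are finished once the last one completes. Finish times: Rigging at 11, Blocking at 76, Actor marking at 32, Rehearsal at 135, The final polish at 165. The latest is minute 165.

165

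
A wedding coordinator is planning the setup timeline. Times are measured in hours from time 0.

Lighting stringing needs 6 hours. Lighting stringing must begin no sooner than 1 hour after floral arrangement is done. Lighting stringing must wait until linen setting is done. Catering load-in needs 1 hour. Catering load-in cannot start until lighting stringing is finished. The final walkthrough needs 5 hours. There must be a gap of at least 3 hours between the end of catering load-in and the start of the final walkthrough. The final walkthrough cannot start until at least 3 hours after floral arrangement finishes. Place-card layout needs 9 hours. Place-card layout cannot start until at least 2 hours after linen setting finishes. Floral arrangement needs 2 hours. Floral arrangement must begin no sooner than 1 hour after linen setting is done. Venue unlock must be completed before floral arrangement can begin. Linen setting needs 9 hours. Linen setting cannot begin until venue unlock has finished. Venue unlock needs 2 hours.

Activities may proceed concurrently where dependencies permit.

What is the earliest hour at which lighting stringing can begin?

15

Venue unlock has no prerequisites, so it starts at hour 0 and finishes at hour 2.
Linen setting cannot begin until venue unlock (finishes hour 2). It runs from hour 2 to 2 + 9 = hour 11.
Floral arrangement cannot start until linen setting (finishes hour 11, plus 1-hour gap → hour 12); venue unlock (finishes hour 2). The controlling bound is hour 12, so floral arrangement finishes at 12 + 2 = hour 14.
Lighting stringing waits on floral arrangement (finishes hour 14, plus 1-hour gap → hour 15); linen setting (finishes hour 11). The latest of these is hour 15, which is the earliest lighting stringing can start.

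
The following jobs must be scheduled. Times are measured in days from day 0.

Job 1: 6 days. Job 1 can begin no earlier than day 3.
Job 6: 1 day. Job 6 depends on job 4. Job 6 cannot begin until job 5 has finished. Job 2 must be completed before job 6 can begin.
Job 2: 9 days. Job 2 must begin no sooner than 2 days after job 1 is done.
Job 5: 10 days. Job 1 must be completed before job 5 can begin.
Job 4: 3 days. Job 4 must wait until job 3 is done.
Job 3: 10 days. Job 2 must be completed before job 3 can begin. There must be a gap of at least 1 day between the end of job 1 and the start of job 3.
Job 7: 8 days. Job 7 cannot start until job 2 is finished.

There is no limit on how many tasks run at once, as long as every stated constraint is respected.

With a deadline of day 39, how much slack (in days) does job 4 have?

After its own release at day 3, job 1 can start at day 3 and finishes at day 9.
After job 1 (finishes day 9, plus 2-day gap → day 11), job 2 can start at day 11 and finishes at day 20.
For job 3: job 2 (finishes day 20); job 1 (finishes day 9, plus 1-day gap → day 10). Taking the maximum gives a start of day 20, and it finishes at 20 + 10 = day 30.
Job 4 cannot begin until job 3 (finishes day 30). It runs from day 30 to 30 + 3 = day 33.

Working backward from the deadline:
Job 6 has no dependents, so it just needs to finish by day 39. Starting by 39 − 1 = day 38 achieves that.
Job 4 feeds into job 6 (must start by day 38); so job 4 must finish by day 38 and therefore start by day 35.
So job 4 can start as early as day 30 and as late as day 35, giving 35 − 30 = 5 days of slack.

5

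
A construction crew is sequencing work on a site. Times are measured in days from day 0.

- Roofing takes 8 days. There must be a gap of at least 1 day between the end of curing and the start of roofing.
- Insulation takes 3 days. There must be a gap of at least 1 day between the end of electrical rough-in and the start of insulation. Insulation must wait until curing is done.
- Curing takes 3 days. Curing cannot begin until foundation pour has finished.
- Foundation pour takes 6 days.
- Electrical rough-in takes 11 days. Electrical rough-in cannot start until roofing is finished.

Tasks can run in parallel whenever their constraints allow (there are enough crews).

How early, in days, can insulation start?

30

Foundation pour can start immediately at day 0; it finishes at day 6.
After foundation pour (finishes day 6), curing can start at day 6 and finishes at day 9.
Roofing cannot begin until curing (finishes day 9, plus 1-day gap → day 10). It runs from day 10 to 10 + 8 = day 18.
Electrical rough-in waits on roofing (finishes day 18), so it starts at day 18 and finishes at 18 + 11 = day 29.
Insulation waits on electrical rough-in (finishes day 29, plus 1-day gap → day 30); curing (finishes day 9). The latest of these is day 30, which is the earliest insulation can start.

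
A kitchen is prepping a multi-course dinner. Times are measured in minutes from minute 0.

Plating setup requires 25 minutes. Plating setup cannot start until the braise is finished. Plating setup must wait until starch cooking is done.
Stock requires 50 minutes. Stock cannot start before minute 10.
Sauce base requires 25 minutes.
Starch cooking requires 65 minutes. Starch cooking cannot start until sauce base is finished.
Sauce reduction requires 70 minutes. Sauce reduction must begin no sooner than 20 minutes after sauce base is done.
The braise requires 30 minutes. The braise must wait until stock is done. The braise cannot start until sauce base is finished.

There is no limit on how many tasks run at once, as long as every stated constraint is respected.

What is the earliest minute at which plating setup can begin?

Sauce base can start immediately at minute 0; it finishes at minute 25.
Starch cooking cannot begin until sauce base (finishes minute 25). It runs from minute 25 to 25 + 65 = minute 90.
Stock cannot begin until its own release at minute 10. It runs from minute 10 to 10 + 50 = minute 60.
The braise needs all of stock (finishes minute 60); sauce base (finishes minute 25). That puts its earliest start at minute 60; it finishes at 60 + 30 = minute 90.
Plating setup waits on the braise (finishes minute 90); starch cooking (finishes minute 90). The latest of these is minute 90, which is the earliest plating setup can start.

90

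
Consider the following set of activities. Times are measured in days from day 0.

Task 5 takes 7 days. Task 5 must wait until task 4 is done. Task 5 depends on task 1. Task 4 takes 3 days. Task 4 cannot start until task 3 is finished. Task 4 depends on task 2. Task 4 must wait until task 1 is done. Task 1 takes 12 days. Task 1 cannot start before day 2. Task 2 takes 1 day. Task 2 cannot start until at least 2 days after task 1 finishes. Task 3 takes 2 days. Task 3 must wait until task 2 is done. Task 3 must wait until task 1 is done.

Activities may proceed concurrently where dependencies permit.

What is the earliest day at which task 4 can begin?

19

Task 1 cannot begin until its own release at day 2. It runs from day 2 to 2 + 12 = day 14.
Task 2 waits on task 1 (finishes day 14, plus 2-day gap → day 16), so it starts at day 16 and finishes at 16 + 1 = day 17.
Task 3 has to wait for task 2 (finishes day 17); task 1 (finishes day 14). The latest of these is day 17, so task 3 runs day 17 to 17 + 2 = day 19.
Task 4 waits on task 3 (finishes day 19); task 2 (finishes day 17); task 1 (finishes day 14). The latest of these is day 19, which is the earliest task 4 can start.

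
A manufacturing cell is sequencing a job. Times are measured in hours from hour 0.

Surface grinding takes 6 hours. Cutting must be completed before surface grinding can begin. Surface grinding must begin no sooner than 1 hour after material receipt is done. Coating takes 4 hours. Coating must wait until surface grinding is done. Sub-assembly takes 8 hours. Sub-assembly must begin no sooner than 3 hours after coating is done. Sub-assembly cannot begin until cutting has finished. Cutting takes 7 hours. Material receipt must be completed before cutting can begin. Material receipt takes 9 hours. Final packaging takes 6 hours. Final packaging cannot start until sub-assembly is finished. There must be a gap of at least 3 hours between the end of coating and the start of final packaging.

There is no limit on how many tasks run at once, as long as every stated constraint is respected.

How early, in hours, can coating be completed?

26

Material receipt has no prerequisites, so it starts at hour 0 and finishes at hour 9.
Cutting cannot begin until material receipt (finishes hour 9). It runs from hour 9 to 9 + 7 = hour 16.
Surface grinding cannot start until cutting (finishes hour 16); material receipt (finishes hour 9, plus 1-hour gap → hour 10). The controlling bound is hour 16, so surface grinding finishes at 16 + 6 = hour 22.
Coating waits on surface grinding (finishes hour 22), so it starts at hour 22 and finishes at 22 + 4 = hour 26.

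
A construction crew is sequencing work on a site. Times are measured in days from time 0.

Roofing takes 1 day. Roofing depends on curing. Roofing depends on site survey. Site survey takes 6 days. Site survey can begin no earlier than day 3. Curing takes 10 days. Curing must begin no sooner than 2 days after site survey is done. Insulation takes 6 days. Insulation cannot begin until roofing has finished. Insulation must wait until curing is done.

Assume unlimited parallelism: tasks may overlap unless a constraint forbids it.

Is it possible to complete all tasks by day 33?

After its own release at day 3, site survey can start at day 3 and finishes at day 9.
Curing cannot begin until site survey (finishes day 9, plus 2-day gap → day 11). It runs from day 11 to 11 + 10 = day 21.
Roofing cannot start until curing (finishes day 21); site survey (finishes day 9). The controlling bound is day 21, so roofing finishes at 21 + 1 = day 22.
Insulation cannot start until roofing (finishes day 22); curing (finishes day 21). The controlling bound is day 22, so insulation finishes at 22 + 6 = day 28.
Every task is finished by day 28, which is no later than the deadline of 33, so the schedule is feasible.

Yes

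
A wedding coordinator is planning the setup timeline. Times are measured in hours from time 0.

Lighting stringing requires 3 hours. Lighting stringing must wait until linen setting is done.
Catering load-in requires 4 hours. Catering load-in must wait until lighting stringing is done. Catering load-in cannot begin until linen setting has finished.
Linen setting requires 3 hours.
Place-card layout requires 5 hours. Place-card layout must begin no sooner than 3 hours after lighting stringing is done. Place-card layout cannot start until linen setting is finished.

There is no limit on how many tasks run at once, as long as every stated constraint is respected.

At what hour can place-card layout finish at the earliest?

Linen setting can start immediately at hour 0; it finishes at hour 3.
After linen setting (finishes hour 3), lighting stringing can start at hour 3 and finishes at hour 6.
Place-card layout needs all of lighting stringing (finishes hour 6, plus 3-hour gap → hour 9); linen setting (finishes hour 3). That puts its earliest start at hour 9; it finishes at 9 + 5 = hour 14.

14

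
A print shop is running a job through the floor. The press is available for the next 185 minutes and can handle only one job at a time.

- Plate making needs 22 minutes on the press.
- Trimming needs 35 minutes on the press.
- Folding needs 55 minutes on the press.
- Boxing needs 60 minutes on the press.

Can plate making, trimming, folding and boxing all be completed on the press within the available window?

Yes

Running back to back, the jobs need 22 + 35 + 55 + 60 = 172 minutes on the press.
Since 172 ≤ 185, they fit within the window.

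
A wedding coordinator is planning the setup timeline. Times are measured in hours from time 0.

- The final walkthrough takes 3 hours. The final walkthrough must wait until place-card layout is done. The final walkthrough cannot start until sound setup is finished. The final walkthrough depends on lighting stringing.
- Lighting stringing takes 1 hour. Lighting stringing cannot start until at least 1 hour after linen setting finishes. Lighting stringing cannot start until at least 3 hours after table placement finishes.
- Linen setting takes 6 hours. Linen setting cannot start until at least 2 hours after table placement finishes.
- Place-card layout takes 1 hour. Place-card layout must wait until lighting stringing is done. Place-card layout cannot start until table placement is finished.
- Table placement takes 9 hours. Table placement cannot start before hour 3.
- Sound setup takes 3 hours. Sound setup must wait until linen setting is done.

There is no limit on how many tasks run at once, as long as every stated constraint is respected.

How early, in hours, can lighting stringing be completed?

22

Table placement cannot begin until its own release at hour 3. It runs from hour 3 to 3 + 9 = hour 12.
Linen setting waits on table placement (finishes hour 12, plus 2-hour gap → hour 14), so it starts at hour 14 and finishes at 14 + 6 = hour 20.
Lighting stringing needs all of linen setting (finishes hour 20, plus 1-hour gap → hour 21); table placement (finishes hour 12, plus 3-hour gap → hour 15). That puts its earliest start at hour 21; it finishes at 21 + 1 = hour 22.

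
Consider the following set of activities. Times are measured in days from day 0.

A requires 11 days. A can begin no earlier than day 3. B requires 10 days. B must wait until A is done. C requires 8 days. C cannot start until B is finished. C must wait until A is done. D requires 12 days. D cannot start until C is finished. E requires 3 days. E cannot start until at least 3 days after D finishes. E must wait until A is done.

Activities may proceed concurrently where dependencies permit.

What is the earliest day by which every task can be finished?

50

A waits on its own release at day 3, so it starts at day 3 and finishes at 3 + 11 = day 14.
B waits on A (finishes day 14), so it starts at day 14 and finishes at 14 + 10 = day 24.
For C: B (finishes day 24); A (finishes day 14). Taking the maximum gives a start of day 24, and it finishes at 24 + 8 = day 32.
After C (finishes day 32), D can start at day 32 and finishes at day 44.
E needs all of D (finishes day 44, plus 3-day gap → day 47); A (finishes day 14). That puts its earliest start at day 47; it finishes at 47 + 3 = day 50.
All tasks are finished once the last one completes. Finish times: A at 14, B at 24, C at 32, D at 44, E at 50. The latest is day 50.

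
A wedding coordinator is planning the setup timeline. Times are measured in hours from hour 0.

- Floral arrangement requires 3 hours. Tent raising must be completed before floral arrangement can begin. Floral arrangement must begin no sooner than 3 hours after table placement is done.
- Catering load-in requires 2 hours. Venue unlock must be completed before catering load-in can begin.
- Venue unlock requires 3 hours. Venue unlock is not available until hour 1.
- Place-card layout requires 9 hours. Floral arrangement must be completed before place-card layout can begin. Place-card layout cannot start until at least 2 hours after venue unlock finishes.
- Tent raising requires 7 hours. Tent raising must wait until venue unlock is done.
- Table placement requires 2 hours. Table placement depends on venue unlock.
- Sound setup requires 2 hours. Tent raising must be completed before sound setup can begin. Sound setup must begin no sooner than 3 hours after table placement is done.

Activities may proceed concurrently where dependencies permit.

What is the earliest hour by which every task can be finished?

After its own release at hour 1, venue unlock can start at hour 1 and finishes at hour 4.
Catering load-in cannot begin until venue unlock (finishes hour 4). It runs from hour 4 to 4 + 2 = hour 6.
Table placement waits on venue unlock (finishes hour 4), so it starts at hour 4 and finishes at 4 + 2 = hour 6.
After venue unlock (finishes hour 4), tent raising can start at hour 4 and finishes at hour 11.
Sound setup cannot start until tent raising (finishes hour 11); table placement (finishes hour 6, plus 3-hour gap → hour 9). The controlling bound is hour 11, so sound setup finishes at 11 + 2 = hour 13.
For floral arrangement: tent raising (finishes hour 11); table placement (finishes hour 6, plus 3-hour gap → hour 9). Taking the maximum gives a start of hour 11, and it finishes at 11 + 3 = hour 14.
For place-card layout: floral arrangement (finishes hour 14); venue unlock (finishes hour 4, plus 2-hour gap → hour 6). Taking the maximum gives a start of hour 14, and it finishes at 14 + 9 = hour 23.
All tasks are finished once the last one completes. Finish times: Venue unlock at 4, Tent raising at 11, Table placement at 6, Floral arrangement at 14, Sound setup at 13, Catering load-in at 6, Place-card layout at 23. The latest is hour 23.

23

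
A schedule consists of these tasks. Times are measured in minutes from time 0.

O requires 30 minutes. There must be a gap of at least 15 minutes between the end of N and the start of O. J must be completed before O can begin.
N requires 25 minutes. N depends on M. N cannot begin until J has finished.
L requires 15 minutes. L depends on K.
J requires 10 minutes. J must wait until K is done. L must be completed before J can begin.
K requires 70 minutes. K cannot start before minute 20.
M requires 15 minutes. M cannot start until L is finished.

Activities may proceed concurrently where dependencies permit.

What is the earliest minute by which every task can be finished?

190

After its own release at minute 20, K can start at minute 20 and finishes at minute 90.
L waits on K (finishes minute 90), so it starts at minute 90 and finishes at 90 + 15 = minute 105.
M cannot begin until L (finishes minute 105). It runs from minute 105 to 105 + 15 = minute 120.
For J: K (finishes minute 90); L (finishes minute 105). Taking the maximum gives a start of minute 105, and it finishes at 105 + 10 = minute 115.
N has to wait for M (finishes minute 120); J (finishes minute 115). The latest of these is minute 120, so N runs minute 120 to 120 + 25 = minute 145.
For O: N (finishes minute 145, plus 15-minute gap → minute 160); J (finishes minute 115). Taking the maximum gives a start of minute 160, and it finishes at 160 + 30 = minute 190.
All tasks are finished once the last one completes. Finish times: J at 115, K at 90, L at 105, M at 120, N at 145, O at 190. The latest is minute 190.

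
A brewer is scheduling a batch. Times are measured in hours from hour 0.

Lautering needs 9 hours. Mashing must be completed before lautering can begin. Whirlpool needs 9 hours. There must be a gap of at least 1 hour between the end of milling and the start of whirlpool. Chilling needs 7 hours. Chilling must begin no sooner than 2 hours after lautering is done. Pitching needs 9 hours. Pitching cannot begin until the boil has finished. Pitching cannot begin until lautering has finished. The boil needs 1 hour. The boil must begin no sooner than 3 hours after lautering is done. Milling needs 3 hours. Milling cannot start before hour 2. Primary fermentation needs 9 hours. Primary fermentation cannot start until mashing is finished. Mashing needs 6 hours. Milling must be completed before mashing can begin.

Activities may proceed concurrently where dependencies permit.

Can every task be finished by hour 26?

No

Milling waits on its own release at hour 2, so it starts at hour 2 and finishes at 2 + 3 = hour 5.
Whirlpool waits on milling (finishes hour 5, plus 1-hour gap → hour 6), so it starts at hour 6 and finishes at 6 + 9 = hour 15.
Mashing waits on milling (finishes hour 5), so it starts at hour 5 and finishes at 5 + 6 = hour 11.
Primary fermentation cannot begin until mashing (finishes hour 11). It runs from hour 11 to 11 + 9 = hour 20.
After mashing (finishes hour 11), lautering can start at hour 11 and finishes at hour 20.
Chilling cannot begin until lautering (finishes hour 20, plus 2-hour gap → hour 22). It runs from hour 22 to 22 + 7 = hour 29.
The boil cannot begin until lautering (finishes hour 20, plus 3-hour gap → hour 23). It runs from hour 23 to 23 + 1 = hour 24.
Pitching cannot start until the boil (finishes hour 24); lautering (finishes hour 20). The controlling bound is hour 24, so pitching finishes at 24 + 9 = hour 33.
The earliest everything can be done is hour 33, which is after the deadline of 26, so it is not possible.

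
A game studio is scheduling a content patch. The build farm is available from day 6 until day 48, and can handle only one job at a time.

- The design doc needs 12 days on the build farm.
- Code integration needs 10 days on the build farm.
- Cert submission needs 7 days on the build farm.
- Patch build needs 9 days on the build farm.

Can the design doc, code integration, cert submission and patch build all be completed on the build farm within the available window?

Yes

The build farm window is 48 − 6 = 42 days.
Running back to back, the jobs need 12 + 10 + 7 + 9 = 38 days on the build farm.
Since 38 ≤ 42, they fit within the window.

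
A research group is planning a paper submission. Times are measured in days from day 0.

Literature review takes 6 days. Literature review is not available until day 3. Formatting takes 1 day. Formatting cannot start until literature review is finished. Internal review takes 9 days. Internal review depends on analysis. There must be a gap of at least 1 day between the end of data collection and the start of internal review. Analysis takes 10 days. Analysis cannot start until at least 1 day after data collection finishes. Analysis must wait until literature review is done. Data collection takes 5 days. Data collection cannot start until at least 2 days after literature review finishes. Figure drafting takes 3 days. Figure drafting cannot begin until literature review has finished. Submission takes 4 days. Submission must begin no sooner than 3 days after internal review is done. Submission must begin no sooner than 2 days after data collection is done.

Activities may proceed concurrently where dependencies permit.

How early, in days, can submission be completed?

43

Literature review cannot begin until its own release at day 3. It runs from day 3 to 3 + 6 = day 9.
Data collection waits on literature review (finishes day 9, plus 2-day gap → day 11), so it starts at day 11 and finishes at 11 + 5 = day 16.
Analysis has to wait for data collection (finishes day 16, plus 1-day gap → day 17); literature review (finishes day 9). The latest of these is day 17, so analysis runs day 17 to 17 + 10 = day 27.
Internal review has to wait for analysis (finishes day 27); data collection (finishes day 16, plus 1-day gap → day 17). The latest of these is day 27, so internal review runs day 27 to 27 + 9 = day 36.
Submission needs all of internal review (finishes day 36, plus 3-day gap → day 39); data collection (finishes day 16, plus 2-day gap → day 18). That puts its earliest start at day 39; it finishes at 39 + 4 = day 43.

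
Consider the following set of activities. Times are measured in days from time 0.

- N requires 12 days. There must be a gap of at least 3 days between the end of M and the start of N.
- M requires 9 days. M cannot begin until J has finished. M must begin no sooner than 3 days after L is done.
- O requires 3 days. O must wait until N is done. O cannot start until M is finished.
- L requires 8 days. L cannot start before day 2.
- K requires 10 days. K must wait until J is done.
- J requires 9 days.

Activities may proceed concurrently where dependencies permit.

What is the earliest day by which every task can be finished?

L cannot begin until its own release at day 2. It runs from day 2 to 2 + 8 = day 10.
J can start immediately at day 0; it finishes at day 9.
M needs all of J (finishes day 9); L (finishes day 10, plus 3-day gap → day 13). That puts its earliest start at day 13; it finishes at 13 + 9 = day 22.
N waits on M (finishes day 22, plus 3-day gap → day 25), so it starts at day 25 and finishes at 25 + 12 = day 37.
O has to wait for N (finishes day 37); M (finishes day 22). The latest of these is day 37, so O runs day 37 to 37 + 3 = day 40.
K cannot begin until J (finishes day 9). It runs from day 9 to 9 + 10 = day 19.
All tasks are finished once the last one completes. Finish times: J at 9, K at 19, L at 10, M at 22, N at 37, O at 40. The latest is day 40.

40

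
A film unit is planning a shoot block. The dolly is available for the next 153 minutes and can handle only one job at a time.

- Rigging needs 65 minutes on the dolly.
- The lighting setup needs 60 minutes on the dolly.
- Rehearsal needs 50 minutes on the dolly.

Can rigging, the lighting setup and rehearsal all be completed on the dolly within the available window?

Running back to back, the jobs need 65 + 60 + 50 = 175 minutes on the dolly.
Since 175 > 153, they cannot all fit.

No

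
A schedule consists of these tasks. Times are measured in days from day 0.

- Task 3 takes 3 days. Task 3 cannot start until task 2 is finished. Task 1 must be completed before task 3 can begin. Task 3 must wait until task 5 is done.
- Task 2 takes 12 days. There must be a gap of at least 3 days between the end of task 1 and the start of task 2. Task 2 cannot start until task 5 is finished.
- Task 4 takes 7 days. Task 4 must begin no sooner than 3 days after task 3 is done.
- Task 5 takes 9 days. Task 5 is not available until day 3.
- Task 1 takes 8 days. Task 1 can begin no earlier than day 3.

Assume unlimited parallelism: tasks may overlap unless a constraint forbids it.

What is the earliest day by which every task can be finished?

After its own release at day 3, task 5 can start at day 3 and finishes at day 12.
Task 1 waits on its own release at day 3, so it starts at day 3 and finishes at 3 + 8 = day 11.
Task 2 cannot start until task 1 (finishes day 11, plus 3-day gap → day 14); task 5 (finishes day 12). The controlling bound is day 14, so task 2 finishes at 14 + 12 = day 26.
Task 3 cannot start until task 2 (finishes day 26); task 1 (finishes day 11); task 5 (finishes day 12). The controlling bound is day 26, so task 3 finishes at 26 + 3 = day 29.
Task 4 waits on task 3 (finishes day 29, plus 3-day gap → day 32), so it starts at day 32 and finishes at 32 + 7 = day 39.
All tasks are finished once the last one completes. Finish times: Task 1 at 11, Task 2 at 26, Task 3 at 29, Task 4 at 39, Task 5 at 12. The latest is day 39.

39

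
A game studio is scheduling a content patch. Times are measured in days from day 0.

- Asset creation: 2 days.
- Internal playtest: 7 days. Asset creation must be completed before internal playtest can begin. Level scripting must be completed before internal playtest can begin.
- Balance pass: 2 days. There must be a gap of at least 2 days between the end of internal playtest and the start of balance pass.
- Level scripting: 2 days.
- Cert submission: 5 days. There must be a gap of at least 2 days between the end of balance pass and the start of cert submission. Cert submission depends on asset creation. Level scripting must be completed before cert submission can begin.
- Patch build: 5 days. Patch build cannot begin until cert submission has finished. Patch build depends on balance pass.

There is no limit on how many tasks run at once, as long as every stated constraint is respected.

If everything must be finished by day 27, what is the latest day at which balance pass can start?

13

To finish by day 27, patch build (duration 5) must start no later than day 22.
Since patch build (must start by day 22) depends on it, cert submission must finish by day 22. Backing off its 5-day duration gives a latest start of day 17.
Balance pass has several dependents: cert submission (must start by day 17, minus 2-day gap → day 15); patch build (must start by day 22). The earliest of those limits is day 15, so balance pass must start by 15 − 2 = day 13.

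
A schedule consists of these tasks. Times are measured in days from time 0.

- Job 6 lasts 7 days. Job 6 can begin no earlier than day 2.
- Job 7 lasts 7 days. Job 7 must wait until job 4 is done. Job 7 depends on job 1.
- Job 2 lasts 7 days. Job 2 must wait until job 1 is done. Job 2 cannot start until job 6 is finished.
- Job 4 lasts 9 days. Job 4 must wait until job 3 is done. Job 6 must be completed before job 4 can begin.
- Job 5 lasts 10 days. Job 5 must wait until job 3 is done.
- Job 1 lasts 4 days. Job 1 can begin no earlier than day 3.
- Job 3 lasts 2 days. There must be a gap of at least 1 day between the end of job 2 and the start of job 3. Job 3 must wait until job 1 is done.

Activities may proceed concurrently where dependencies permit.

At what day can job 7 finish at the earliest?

After its own release at day 2, job 6 can start at day 2 and finishes at day 9.
After its own release at day 3, job 1 can start at day 3 and finishes at day 7.
Job 2 cannot start until job 1 (finishes day 7); job 6 (finishes day 9). The controlling bound is day 9, so job 2 finishes at 9 + 7 = day 16.
Job 3 has to wait for job 2 (finishes day 16, plus 1-day gap → day 17); job 1 (finishes day 7). The latest of these is day 17, so job 3 runs day 17 to 17 + 2 = day 19.
Job 4 needs all of job 3 (finishes day 19); job 6 (finishes day 9). That puts its earliest start at day 19; it finishes at 19 + 9 = day 28.
For job 7: job 4 (finishes day 28); job 1 (finishes day 7). Taking the maximum gives a start of day 28, and it finishes at 28 + 7 = day 35.

35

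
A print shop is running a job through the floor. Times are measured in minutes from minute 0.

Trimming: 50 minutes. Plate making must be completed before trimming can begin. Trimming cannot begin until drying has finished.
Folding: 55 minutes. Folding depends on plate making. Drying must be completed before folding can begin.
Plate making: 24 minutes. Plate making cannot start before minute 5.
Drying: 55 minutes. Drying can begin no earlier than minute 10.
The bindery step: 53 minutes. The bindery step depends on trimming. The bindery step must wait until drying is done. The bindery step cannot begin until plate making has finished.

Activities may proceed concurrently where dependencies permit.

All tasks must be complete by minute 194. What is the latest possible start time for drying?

36

The bindery step must finish by minute 194; it takes 53 minutes, so it must start by 194 − 53 = minute 141.
Since the bindery step (must start by minute 141) depends on it, trimming must finish by minute 141. Backing off its 50-minute duration gives a latest start of minute 91.
Folding has no dependents, so it just needs to finish by minute 194. Starting by 194 − 55 = minute 139 achieves that.
For drying: trimming (must start by minute 91); folding (must start by minute 139); the bindery step (must start by minute 141). The most restrictive is minute 91; with a 55-minute duration, drying must start by minute 36.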